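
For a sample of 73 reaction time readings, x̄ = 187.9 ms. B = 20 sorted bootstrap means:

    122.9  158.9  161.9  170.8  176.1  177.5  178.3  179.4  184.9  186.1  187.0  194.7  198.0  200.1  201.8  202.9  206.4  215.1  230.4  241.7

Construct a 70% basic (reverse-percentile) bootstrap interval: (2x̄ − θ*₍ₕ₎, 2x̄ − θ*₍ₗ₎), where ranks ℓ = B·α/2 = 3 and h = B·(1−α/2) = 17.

Percentile endpoints at ranks 3 and 17: θ*₍3₎ = 161.9, θ*₍17₎ = 206.4.
Basic interval reflects these around x̄:
  lower = 2 × 187.9 − 206.4 = 169.4
  upper = 2 × 187.9 − 161.9 = 213.9

(169.4, 213.9)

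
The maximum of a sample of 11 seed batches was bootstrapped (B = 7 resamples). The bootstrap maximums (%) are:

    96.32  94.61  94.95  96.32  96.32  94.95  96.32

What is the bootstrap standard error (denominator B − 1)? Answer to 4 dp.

Bootstrap SE is the standard deviation of the 7 replicate maximums.
Mean of replicates: (96.32 + 94.61 + 94.95 + 96.32 + 96.32 + 94.95 + 96.32) / 7 = 669.79000 / 7 = 95.68429
Sum of squared deviations: (+0.63571)² + (−1.07429)² + (−0.73429)² + (+0.63571)² + (+0.63571)² + (−0.73429)² + (+0.63571)² = 3.84897
Variance = 3.84897 / 6 = 0.64150
SE* = √0.64150

SE* = 0.8009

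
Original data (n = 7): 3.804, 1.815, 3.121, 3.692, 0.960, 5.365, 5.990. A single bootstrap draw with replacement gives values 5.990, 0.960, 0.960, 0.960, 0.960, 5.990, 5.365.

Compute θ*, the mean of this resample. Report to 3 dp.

Mean = (5.990 + 0.960 + 0.960 + 0.960 + 0.960 + 5.990 + 5.365) / 7 = 21.1850 / 7 = 3.026

θ* = 3.026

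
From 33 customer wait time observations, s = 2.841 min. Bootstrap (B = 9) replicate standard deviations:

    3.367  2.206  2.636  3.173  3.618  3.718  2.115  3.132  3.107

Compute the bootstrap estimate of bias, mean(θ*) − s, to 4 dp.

bias = +0.1670

mean(θ*) = (3.367 + 2.206 + 2.636 + 3.173 + 3.618 + 3.718 + 2.115 + 3.132 + 3.107) / 9 = 3.00800
bias = 3.00800 − 2.841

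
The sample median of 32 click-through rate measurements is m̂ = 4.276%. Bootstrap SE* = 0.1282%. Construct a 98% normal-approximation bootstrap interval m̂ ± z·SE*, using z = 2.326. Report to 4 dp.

(3.9778, 4.5742)

Margin = 2.326 × 0.1282 = 0.29819
Interval: 4.276 ± 0.29819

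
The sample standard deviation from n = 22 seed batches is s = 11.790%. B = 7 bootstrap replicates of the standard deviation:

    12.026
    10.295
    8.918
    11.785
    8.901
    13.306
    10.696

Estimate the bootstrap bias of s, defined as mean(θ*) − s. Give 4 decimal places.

bias = −0.9433

mean(θ*) = (12.026 + 10.295 + 8.918 + 11.785 + 8.901 + 13.306 + 10.696) / 7 = 10.84671
bias = 10.84671 − 11.790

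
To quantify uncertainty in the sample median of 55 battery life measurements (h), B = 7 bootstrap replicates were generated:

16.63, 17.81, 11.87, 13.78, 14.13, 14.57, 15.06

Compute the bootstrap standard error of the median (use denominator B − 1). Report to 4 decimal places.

SE* = 1.9406

Bootstrap SE is the standard deviation of the 7 replicate medians.
Mean of replicates: (16.63 + 17.81 + 11.87 + 13.78 + 14.13 + 14.57 + 15.06) / 7 = 103.85000 / 7 = 14.83571
Sum of squared deviations: (+1.79429)² + (+2.97429)² + (−2.96571)² + (−1.05571)² + (−0.70571)² + (−0.26571)² + (+0.22429)² = 22.59477
Variance = 22.59477 / 6 = 3.76580
SE* = √3.76580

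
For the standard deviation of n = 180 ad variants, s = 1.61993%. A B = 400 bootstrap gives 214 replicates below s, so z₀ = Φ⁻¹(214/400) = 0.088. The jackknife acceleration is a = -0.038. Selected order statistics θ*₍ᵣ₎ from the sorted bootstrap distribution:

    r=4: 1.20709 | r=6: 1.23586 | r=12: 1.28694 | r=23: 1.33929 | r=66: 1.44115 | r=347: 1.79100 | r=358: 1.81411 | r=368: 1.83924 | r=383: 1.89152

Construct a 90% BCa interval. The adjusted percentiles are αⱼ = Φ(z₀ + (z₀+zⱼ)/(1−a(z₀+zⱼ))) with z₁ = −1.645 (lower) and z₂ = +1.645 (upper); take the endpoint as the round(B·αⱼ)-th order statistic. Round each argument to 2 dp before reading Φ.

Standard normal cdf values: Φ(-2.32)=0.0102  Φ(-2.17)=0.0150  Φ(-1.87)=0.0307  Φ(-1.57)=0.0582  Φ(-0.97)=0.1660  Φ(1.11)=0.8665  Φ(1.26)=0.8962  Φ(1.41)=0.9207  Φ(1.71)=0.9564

Lower: z₀ + z₁ = 0.088 + (-1.645) = -1.557; 1 − a(z₀+z₁) = 1 − (-0.038)(-1.557) = 0.9408; argument = 0.088 + (-1.557)/0.9408 = -1.5669 → -1.57.
α₁ = Φ(-1.57) = 0.0582; rank = round(400 × 0.0582) = 23; θ*₍23₎ = 1.33929.
Upper: z₀ + z₂ = 1.733; 1 − a(z₀+z₂) = 1.0659; argument = 1.7139 → 1.71; α₂ = 0.9564; rank = 383; θ*₍383₎ = 1.89152.

(1.33929, 1.89152)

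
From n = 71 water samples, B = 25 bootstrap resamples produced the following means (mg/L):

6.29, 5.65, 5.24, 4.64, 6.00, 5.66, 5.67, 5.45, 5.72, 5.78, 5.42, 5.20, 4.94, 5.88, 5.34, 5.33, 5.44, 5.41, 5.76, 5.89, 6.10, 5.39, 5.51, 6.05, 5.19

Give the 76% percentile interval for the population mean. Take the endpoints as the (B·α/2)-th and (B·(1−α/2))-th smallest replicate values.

(5.19, 6.00)

Sorted replicates: 4.64, 4.94, 5.19, 5.20, 5.24, 5.33, 5.34, 5.39, 5.41, 5.42, 5.44, 5.45, 5.51, 5.65, 5.66, 5.67, 5.72, 5.76, 5.78, 5.88, 5.89, 6.00, 6.05, 6.10, 6.29
α = 0.24; lower rank = 25 × 0.120 = 3; upper rank = 25 × 0.880 = 22.
The 3rd smallest replicate is 5.19; the 22nd is 6.00.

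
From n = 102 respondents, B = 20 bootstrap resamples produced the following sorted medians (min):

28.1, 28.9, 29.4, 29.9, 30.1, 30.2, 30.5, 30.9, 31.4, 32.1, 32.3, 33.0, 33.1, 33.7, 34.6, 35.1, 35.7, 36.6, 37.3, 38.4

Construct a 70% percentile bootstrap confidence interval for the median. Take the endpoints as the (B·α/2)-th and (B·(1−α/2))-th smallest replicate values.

α = 0.30; lower rank = 20 × 0.150 = 3; upper rank = 20 × 0.850 = 17.
The 3rd smallest replicate is 29.4; the 17th is 35.7.

(29.4, 35.7)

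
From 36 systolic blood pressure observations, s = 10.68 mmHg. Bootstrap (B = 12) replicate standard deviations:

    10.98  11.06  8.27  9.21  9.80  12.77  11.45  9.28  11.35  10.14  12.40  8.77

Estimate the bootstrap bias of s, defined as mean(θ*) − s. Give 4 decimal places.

bias = −0.2233

mean(θ*) = (10.98 + 11.06 + 8.27 + 9.21 + 9.80 + 12.77 + 11.45 + 9.28 + 11.35 + 10.14 + 12.40 + 8.77) / 12 = 10.45667
bias = 10.45667 − 10.68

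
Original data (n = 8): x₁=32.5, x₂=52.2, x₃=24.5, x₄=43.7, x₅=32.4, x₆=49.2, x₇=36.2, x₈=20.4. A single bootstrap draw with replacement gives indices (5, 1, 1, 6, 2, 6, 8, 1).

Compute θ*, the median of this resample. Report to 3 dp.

Resample values: 32.4, 32.5, 32.5, 49.2, 52.2, 49.2, 20.4, 32.5.
Sorted: 20.4, 32.4, 32.5, 32.5, 32.5, 49.2, 49.2, 52.2
Median = average of the two middle values = 32.500

θ* = 32.500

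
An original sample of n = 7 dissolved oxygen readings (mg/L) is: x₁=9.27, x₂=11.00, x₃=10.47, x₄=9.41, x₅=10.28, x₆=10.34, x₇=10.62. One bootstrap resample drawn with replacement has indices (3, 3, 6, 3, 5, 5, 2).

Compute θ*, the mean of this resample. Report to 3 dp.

Resample values: 10.47, 10.47, 10.34, 10.47, 10.28, 10.28, 11.00.
Mean = (10.47 + 10.47 + 10.34 + 10.47 + 10.28 + 10.28 + 11.00) / 7 = 73.310 / 7 = 10.473

θ* = 10.473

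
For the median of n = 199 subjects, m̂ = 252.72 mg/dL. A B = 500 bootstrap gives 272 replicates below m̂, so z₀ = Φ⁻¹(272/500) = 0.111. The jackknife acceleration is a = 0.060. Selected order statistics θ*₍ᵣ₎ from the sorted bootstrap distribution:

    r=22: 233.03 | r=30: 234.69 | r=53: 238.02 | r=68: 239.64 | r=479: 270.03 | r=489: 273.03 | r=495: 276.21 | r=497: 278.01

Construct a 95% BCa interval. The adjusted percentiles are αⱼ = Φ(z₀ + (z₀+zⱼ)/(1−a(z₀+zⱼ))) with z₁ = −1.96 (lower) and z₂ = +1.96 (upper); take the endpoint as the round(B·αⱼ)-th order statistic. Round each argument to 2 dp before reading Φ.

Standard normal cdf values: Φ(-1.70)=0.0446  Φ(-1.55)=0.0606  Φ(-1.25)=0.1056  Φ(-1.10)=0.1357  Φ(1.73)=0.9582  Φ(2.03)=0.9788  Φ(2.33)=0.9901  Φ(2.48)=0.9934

Lower: z₀ + z₁ = 0.111 + (-1.960) = -1.849; 1 − a(z₀+z₁) = 1 − (0.060)(-1.849) = 1.1109; argument = 0.111 + (-1.849)/1.1109 = -1.5534 → -1.55.
α₁ = Φ(-1.55) = 0.0606; rank = round(500 × 0.0606) = 30; θ*₍30₎ = 234.69.
Upper: z₀ + z₂ = 2.071; 1 − a(z₀+z₂) = 0.8757; argument = 2.4759 → 2.48; α₂ = 0.9934; rank = 497; θ*₍497₎ = 278.01.

(234.69, 278.01)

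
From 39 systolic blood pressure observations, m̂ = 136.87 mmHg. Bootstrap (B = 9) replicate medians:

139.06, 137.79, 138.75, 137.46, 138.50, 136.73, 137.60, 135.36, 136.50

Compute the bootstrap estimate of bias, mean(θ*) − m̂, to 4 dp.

bias = +0.6578

mean(θ*) = (139.06 + 137.79 + 138.75 + 137.46 + 138.50 + 136.73 + 137.60 + 135.36 + 136.50) / 9 = 137.52778
bias = 137.52778 − 136.87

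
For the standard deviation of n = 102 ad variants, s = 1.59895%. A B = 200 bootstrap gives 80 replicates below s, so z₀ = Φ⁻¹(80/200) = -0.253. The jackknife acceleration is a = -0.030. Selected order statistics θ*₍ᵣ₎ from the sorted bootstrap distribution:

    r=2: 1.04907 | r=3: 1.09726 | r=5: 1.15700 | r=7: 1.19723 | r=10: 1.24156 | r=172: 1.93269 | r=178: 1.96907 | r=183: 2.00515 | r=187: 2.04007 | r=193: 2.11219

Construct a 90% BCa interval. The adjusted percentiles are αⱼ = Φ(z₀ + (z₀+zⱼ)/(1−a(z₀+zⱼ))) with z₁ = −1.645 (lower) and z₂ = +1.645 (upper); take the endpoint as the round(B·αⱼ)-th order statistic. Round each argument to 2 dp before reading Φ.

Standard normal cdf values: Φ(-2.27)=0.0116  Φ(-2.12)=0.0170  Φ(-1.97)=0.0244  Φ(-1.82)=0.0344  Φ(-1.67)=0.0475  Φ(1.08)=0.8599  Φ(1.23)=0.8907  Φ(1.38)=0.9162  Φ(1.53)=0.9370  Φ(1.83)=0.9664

Lower: z₀ + z₁ = -0.253 + (-1.645) = -1.898; 1 − a(z₀+z₁) = 1 − (-0.030)(-1.898) = 0.9431; argument = -0.253 + (-1.898)/0.9431 = -2.2656 → -2.27.
α₁ = Φ(-2.27) = 0.0116; rank = round(200 × 0.0116) = 2; θ*₍2₎ = 1.04907.
Upper: z₀ + z₂ = 1.392; 1 − a(z₀+z₂) = 1.0418; argument = 1.0832 → 1.08; α₂ = 0.8599; rank = 172; θ*₍172₎ = 1.93269.

(1.04907, 1.93269)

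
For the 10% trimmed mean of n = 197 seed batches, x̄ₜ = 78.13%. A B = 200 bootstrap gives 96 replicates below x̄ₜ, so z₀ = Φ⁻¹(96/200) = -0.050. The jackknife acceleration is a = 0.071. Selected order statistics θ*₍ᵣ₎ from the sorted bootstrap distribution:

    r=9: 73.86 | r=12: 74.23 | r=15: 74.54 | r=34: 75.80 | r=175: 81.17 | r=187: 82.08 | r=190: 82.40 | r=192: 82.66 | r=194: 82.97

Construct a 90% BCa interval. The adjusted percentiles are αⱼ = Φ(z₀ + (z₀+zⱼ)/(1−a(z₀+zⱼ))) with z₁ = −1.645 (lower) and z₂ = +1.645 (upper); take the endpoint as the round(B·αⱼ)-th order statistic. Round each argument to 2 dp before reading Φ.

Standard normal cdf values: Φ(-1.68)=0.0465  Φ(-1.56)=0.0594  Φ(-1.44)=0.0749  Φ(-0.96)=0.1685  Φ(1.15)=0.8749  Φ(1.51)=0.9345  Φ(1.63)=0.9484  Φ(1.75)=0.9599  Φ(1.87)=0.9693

(74.23, 82.66)

Lower: z₀ + z₁ = -0.050 + (-1.645) = -1.695; 1 − a(z₀+z₁) = 1 − (0.071)(-1.695) = 1.1203; argument = -0.050 + (-1.695)/1.1203 = -1.5629 → -1.56.
α₁ = Φ(-1.56) = 0.0594; rank = round(200 × 0.0594) = 12; θ*₍12₎ = 74.23.
Upper: z₀ + z₂ = 1.595; 1 − a(z₀+z₂) = 0.8868; argument = 1.7487 → 1.75; α₂ = 0.9599; rank = 192; θ*₍192₎ = 82.66.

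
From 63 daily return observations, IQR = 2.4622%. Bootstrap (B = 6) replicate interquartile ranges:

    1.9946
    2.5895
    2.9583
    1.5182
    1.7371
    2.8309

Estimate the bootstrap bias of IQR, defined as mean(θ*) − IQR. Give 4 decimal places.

mean(θ*) = (1.9946 + 2.5895 + 2.9583 + 1.5182 + 1.7371 + 2.8309) / 6 = 2.27143
bias = 2.27143 − 2.4622

bias = −0.1908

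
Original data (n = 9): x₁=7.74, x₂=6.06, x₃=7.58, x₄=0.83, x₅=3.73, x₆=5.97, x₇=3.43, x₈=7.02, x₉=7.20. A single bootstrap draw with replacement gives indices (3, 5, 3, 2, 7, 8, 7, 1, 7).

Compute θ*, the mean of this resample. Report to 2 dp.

θ* = 5.56

Resample values: 7.58, 3.73, 7.58, 6.06, 3.43, 7.02, 3.43, 7.74, 3.43.
Mean = (7.58 + 3.73 + 7.58 + 6.06 + 3.43 + 7.02 + 3.43 + 7.74 + 3.43) / 9 = 50.000 / 9 = 5.56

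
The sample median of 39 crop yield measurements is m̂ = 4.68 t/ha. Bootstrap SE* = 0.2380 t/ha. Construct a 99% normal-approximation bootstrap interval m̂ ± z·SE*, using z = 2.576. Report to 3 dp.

(4.067, 5.293)

Margin = 2.576 × 0.2380 = 0.6131
Interval: 4.68 ± 0.6131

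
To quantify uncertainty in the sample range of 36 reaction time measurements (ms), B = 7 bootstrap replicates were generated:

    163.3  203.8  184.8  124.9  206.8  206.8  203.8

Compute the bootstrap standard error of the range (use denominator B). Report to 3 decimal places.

Bootstrap SE is the standard deviation of the 7 replicate ranges.
Mean of replicates: (163.3 + 203.8 + 184.8 + 124.9 + 206.8 + 206.8 + 203.8) / 7 = 1294.2000 / 7 = 184.8857
Sum of squared deviations: (−21.5857)² + (+18.9143)² + (−0.0857)² + (−59.9857)² + (+21.9143)² + (+21.9143)² + (+18.9143)² = 5740.2086
Variance = 5740.2086 / 7 = 820.0298
SE* = √820.0298

SE* = 28.636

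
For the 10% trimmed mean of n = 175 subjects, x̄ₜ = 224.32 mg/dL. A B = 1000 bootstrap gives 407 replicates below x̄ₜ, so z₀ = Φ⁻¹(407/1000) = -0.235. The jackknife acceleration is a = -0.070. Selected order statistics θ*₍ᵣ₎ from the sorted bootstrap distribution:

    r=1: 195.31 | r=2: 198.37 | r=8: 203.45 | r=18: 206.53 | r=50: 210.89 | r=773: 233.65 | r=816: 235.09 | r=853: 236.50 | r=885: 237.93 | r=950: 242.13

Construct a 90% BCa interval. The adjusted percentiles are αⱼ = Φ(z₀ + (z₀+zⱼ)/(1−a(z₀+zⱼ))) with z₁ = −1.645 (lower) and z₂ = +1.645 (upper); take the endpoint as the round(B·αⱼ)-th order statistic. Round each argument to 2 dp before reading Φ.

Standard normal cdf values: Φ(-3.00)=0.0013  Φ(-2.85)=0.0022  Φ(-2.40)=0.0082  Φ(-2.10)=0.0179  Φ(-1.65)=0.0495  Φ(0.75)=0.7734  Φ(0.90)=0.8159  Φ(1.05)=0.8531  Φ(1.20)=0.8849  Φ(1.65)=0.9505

(203.45, 236.50)

Lower: z₀ + z₁ = -0.235 + (-1.645) = -1.880; 1 − a(z₀+z₁) = 1 − (-0.070)(-1.880) = 0.8684; argument = -0.235 + (-1.880)/0.8684 = -2.3999 → -2.40.
α₁ = Φ(-2.40) = 0.0082; rank = round(1000 × 0.0082) = 8; θ*₍8₎ = 203.45.
Upper: z₀ + z₂ = 1.410; 1 − a(z₀+z₂) = 1.0987; argument = 1.0483 → 1.05; α₂ = 0.8531; rank = 853; θ*₍853₎ = 236.50.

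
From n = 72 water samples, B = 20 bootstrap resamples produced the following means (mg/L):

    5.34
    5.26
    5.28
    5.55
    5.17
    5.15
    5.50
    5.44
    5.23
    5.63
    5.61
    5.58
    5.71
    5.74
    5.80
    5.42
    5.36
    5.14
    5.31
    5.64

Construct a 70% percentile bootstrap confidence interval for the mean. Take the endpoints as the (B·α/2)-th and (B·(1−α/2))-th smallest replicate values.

(5.17, 5.64)

Sorted replicates: 5.14, 5.15, 5.17, 5.23, 5.26, 5.28, 5.31, 5.34, 5.36, 5.42, 5.44, 5.50, 5.55, 5.58, 5.61, 5.63, 5.64, 5.71, 5.74, 5.80
α = 0.30; lower rank = 20 × 0.150 = 3; upper rank = 20 × 0.850 = 17.
The 3rd smallest replicate is 5.17; the 17th is 5.64.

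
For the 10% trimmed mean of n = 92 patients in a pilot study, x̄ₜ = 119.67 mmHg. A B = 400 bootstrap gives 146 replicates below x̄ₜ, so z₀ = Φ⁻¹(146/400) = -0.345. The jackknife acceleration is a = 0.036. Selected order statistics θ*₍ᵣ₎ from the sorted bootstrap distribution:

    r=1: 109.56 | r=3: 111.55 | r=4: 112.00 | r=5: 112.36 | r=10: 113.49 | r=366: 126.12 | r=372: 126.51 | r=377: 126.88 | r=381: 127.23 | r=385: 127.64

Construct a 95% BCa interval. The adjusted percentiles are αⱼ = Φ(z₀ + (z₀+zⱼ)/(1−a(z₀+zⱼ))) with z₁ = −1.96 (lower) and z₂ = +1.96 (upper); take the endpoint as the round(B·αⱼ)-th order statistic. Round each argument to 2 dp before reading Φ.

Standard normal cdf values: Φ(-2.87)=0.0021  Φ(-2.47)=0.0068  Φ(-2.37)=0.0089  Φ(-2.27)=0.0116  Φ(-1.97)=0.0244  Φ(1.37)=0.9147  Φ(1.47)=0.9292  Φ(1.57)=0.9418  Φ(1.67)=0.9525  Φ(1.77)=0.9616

(111.55, 126.12)

Lower: z₀ + z₁ = -0.345 + (-1.960) = -2.305; 1 − a(z₀+z₁) = 1 − (0.036)(-2.305) = 1.0830; argument = -0.345 + (-2.305)/1.0830 = -2.4734 → -2.47.
α₁ = Φ(-2.47) = 0.0068; rank = round(400 × 0.0068) = 3; θ*₍3₎ = 111.55.
Upper: z₀ + z₂ = 1.615; 1 − a(z₀+z₂) = 0.9419; argument = 1.3697 → 1.37; α₂ = 0.9147; rank = 366; θ*₍366₎ = 126.12.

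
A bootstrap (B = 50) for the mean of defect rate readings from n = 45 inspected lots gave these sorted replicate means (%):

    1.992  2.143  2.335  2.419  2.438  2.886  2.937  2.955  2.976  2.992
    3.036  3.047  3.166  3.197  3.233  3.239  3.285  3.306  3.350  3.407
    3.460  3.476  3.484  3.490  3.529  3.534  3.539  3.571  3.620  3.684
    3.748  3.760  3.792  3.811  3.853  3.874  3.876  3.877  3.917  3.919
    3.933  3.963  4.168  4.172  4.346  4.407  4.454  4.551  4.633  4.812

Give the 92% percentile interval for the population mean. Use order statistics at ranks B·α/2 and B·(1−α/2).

α = 0.08; lower rank = 50 × 0.040 = 2; upper rank = 50 × 0.960 = 48.
The 2nd smallest replicate is 2.143; the 48th is 4.551.

(2.143, 4.551)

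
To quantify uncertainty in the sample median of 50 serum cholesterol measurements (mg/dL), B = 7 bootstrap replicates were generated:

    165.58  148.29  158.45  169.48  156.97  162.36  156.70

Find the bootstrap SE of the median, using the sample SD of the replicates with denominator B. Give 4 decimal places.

Bootstrap SE is the standard deviation of the 7 replicate medians.
Mean of replicates: (165.58 + 148.29 + 158.45 + 169.48 + 156.97 + 162.36 + 156.70) / 7 = 1117.83000 / 7 = 159.69000
Sum of squared deviations: (+5.89000)² + (−11.40000)² + (−1.24000)² + (+9.79000)² + (−2.72000)² + (+2.67000)² + (−2.99000)² = 285.50120
Variance = 285.50120 / 7 = 40.78589
SE* = √40.78589

SE* = 6.3864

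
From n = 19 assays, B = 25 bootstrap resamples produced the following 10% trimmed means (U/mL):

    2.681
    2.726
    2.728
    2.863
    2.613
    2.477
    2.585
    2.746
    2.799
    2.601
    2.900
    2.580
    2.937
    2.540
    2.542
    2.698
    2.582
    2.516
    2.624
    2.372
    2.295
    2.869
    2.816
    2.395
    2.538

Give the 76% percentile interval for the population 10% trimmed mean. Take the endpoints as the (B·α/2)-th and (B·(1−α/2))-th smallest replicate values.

(2.395, 2.863)

Sorted replicates: 2.295, 2.372, 2.395, 2.477, 2.516, 2.538, 2.540, 2.542, 2.580, 2.582, 2.585, 2.601, 2.613, 2.624, 2.681, 2.698, 2.726, 2.728, 2.746, 2.799, 2.816, 2.863, 2.869, 2.900, 2.937
α = 0.24; lower rank = 25 × 0.120 = 3; upper rank = 25 × 0.880 = 22.
The 3rd smallest replicate is 2.395; the 22nd is 2.863.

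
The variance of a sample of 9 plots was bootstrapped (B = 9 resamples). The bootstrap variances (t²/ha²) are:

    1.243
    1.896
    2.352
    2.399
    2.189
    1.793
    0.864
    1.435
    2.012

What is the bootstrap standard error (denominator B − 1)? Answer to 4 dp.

Bootstrap SE is the standard deviation of the 9 replicate variances.
Mean of replicates: (1.243 + 1.896 + 2.352 + 2.399 + 2.189 + 1.793 + 0.864 + 1.435 + 2.012) / 9 = 16.18300 / 9 = 1.79811
Sum of squared deviations: (−0.55511)² + (+0.09789)² + (+0.55389)² + (+0.60089)² + (+0.39089)² + (−0.00511)² + (−0.93411)² + (−0.36311)² + (+0.21389)² = 2.18857
Variance = 2.18857 / 8 = 0.27357
SE* = √0.27357

SE* = 0.5230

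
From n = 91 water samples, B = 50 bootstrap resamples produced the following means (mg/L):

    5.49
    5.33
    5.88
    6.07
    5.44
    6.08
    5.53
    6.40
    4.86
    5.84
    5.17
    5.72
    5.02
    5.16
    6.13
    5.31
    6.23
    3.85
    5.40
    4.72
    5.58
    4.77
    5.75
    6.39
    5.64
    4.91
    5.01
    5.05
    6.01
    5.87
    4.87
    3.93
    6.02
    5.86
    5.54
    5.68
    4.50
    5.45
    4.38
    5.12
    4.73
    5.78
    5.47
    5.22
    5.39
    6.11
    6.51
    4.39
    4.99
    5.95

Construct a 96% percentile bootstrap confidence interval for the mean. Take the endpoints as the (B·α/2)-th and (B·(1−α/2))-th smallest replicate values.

(3.85, 6.40)

Sorted replicates: 3.85, 3.93, 4.38, 4.39, 4.50, 4.72, 4.73, 4.77, 4.86, 4.87, 4.91, 4.99, 5.01, 5.02, 5.05, 5.12, 5.16, 5.17, 5.22, 5.31, 5.33, 5.39, 5.40, 5.44, 5.45, 5.47, 5.49, 5.53, 5.54, 5.58, 5.64, 5.68, 5.72, 5.75, 5.78, 5.84, 5.86, 5.87, 5.88, 5.95, 6.01, 6.02, 6.07, 6.08, 6.11, 6.13, 6.23, 6.39, 6.40, 6.51
α = 0.04; lower rank = 50 × 0.020 = 1; upper rank = 50 × 0.980 = 49.
The 1st smallest replicate is 3.85; the 49th is 6.40.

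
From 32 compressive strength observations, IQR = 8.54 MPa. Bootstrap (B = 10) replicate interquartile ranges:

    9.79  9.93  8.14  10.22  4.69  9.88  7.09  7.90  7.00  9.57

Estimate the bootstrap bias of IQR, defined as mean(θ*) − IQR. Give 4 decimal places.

bias = −0.1190

mean(θ*) = (9.79 + 9.93 + 8.14 + 10.22 + 4.69 + 9.88 + 7.09 + 7.90 + 7.00 + 9.57) / 10 = 8.42100
bias = 8.42100 − 8.54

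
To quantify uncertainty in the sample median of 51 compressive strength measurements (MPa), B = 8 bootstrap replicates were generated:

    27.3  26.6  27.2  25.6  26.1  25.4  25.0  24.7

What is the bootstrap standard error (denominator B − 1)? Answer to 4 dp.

SE* = 0.9790

Bootstrap SE is the standard deviation of the 8 replicate medians.
Mean of replicates: (27.3 + 26.6 + 27.2 + 25.6 + 26.1 + 25.4 + 25.0 + 24.7) / 8 = 207.90000 / 8 = 25.98750
Sum of squared deviations: (+1.31250)² + (+0.61250)² + (+1.21250)² + (−0.38750)² + (+0.11250)² + (−0.58750)² + (−0.98750)² + (−1.28750)² = 6.70875
Variance = 6.70875 / 7 = 0.95839
SE* = √0.95839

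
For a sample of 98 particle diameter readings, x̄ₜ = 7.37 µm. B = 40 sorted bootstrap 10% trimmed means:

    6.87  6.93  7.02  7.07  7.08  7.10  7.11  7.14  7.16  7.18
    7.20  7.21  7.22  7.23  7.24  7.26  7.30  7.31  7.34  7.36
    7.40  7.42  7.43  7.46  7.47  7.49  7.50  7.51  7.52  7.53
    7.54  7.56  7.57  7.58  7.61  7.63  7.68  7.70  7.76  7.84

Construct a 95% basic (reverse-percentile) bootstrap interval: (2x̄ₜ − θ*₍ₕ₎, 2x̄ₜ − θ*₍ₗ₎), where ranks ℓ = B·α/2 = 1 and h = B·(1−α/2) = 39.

(6.98, 7.87)

Percentile endpoints at ranks 1 and 39: θ*₍1₎ = 6.87, θ*₍39₎ = 7.76.
Basic interval reflects these around x̄ₜ:
  lower = 2 × 7.37 − 7.76 = 6.98
  upper = 2 × 7.37 − 6.87 = 7.87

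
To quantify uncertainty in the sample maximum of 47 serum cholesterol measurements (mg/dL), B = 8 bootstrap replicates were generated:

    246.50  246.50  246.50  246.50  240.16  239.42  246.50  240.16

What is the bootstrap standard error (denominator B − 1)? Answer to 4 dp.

SE* = 3.4166

Bootstrap SE is the standard deviation of the 8 replicate maximums.
Mean of replicates: (246.50 + 246.50 + 246.50 + 246.50 + 240.16 + 239.42 + 246.50 + 240.16) / 8 = 1952.24000 / 8 = 244.03000
Sum of squared deviations: (+2.47000)² + (+2.47000)² + (+2.47000)² + (+2.47000)² + (−3.87000)² + (−4.61000)² + (+2.47000)² + (−3.87000)² = 81.71040
Variance = 81.71040 / 7 = 11.67291
SE* = √11.67291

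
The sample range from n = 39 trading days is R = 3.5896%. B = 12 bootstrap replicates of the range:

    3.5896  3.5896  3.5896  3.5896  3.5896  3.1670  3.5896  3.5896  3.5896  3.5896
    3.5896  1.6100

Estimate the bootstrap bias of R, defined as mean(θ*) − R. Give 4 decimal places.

bias = −0.2002

mean(θ*) = (3.5896 + 3.5896 + 3.5896 + 3.5896 + 3.5896 + 3.1670 + 3.5896 + 3.5896 + 3.5896 + 3.5896 + 3.5896 + 1.6100) / 12 = 3.38942
bias = 3.38942 − 3.5896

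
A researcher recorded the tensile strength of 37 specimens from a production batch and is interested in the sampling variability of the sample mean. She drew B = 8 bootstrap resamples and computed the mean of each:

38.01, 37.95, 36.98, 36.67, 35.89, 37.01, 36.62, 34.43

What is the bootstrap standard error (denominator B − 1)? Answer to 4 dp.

SE* = 1.1507

Bootstrap SE is the standard deviation of the 8 replicate means.
Mean of replicates: (38.01 + 37.95 + 36.98 + 36.67 + 35.89 + 37.01 + 36.62 + 34.43) / 8 = 293.56000 / 8 = 36.69500
Sum of squared deviations: (+1.31500)² + (+1.25500)² + (+0.28500)² + (−0.02500)² + (−0.80500)² + (+0.31500)² + (−0.07500)² + (−2.26500)² = 9.26920
Variance = 9.26920 / 7 = 1.32417
SE* = √1.32417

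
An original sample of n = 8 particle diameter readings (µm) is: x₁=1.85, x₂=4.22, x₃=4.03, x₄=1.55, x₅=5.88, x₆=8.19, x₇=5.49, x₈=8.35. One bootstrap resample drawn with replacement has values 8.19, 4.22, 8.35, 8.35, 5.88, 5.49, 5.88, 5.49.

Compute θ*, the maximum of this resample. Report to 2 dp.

θ* = 8.35

Maximum = 8.35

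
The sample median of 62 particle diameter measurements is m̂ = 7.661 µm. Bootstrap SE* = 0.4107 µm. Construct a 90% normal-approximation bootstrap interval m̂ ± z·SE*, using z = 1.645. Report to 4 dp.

Margin = 1.645 × 0.4107 = 0.67560
Interval: 7.661 ± 0.67560

(6.9854, 8.3366)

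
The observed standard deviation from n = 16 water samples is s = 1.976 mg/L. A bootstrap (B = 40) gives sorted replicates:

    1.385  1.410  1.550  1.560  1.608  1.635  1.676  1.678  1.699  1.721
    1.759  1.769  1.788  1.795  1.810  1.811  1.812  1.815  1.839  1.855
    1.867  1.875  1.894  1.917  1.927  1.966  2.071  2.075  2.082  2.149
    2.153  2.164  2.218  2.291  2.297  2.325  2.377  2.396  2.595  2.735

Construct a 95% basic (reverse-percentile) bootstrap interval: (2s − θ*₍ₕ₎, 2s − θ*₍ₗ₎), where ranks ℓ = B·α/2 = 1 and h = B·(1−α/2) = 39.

Percentile endpoints at ranks 1 and 39: θ*₍1₎ = 1.385, θ*₍39₎ = 2.595.
Basic interval reflects these around s:
  lower = 2 × 1.976 − 2.595 = 1.357
  upper = 2 × 1.976 − 1.385 = 2.567

(1.357, 2.567)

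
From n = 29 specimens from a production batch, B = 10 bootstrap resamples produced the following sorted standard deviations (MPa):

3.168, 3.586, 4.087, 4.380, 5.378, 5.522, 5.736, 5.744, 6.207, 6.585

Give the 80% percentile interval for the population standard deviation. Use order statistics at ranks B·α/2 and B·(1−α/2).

(3.168, 6.207)

α = 0.20; lower rank = 10 × 0.100 = 1; upper rank = 10 × 0.900 = 9.
The 1st smallest replicate is 3.168; the 9th is 6.207.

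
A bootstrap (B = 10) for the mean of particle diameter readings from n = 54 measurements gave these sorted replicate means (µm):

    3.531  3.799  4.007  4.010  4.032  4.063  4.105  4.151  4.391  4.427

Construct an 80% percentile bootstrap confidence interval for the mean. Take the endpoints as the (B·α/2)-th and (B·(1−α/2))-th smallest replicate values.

(3.531, 4.391)

α = 0.20; lower rank = 10 × 0.100 = 1; upper rank = 10 × 0.900 = 9.
The 1st smallest replicate is 3.531; the 9th is 4.391.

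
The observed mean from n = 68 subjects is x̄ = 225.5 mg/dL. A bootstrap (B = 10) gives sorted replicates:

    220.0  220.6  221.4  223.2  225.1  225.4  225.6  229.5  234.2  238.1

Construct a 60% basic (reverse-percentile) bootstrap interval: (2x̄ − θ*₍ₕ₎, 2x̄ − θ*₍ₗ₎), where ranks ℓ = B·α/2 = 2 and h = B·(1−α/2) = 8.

Percentile endpoints at ranks 2 and 8: θ*₍2₎ = 220.6, θ*₍8₎ = 229.5.
Basic interval reflects these around x̄:
  lower = 2 × 225.5 − 229.5 = 221.5
  upper = 2 × 225.5 − 220.6 = 230.4

(221.5, 230.4)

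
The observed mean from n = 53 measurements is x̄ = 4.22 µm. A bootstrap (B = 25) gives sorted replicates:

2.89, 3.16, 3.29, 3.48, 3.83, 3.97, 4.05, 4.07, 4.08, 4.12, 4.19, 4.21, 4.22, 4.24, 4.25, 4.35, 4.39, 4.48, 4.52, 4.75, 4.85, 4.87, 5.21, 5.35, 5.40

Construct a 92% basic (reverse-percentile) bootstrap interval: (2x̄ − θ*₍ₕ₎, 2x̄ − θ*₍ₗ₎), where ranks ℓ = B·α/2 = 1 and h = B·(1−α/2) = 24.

(3.09, 5.55)

Percentile endpoints at ranks 1 and 24: θ*₍1₎ = 2.89, θ*₍24₎ = 5.35.
Basic interval reflects these around x̄:
  lower = 2 × 4.22 − 5.35 = 3.09
  upper = 2 × 4.22 − 2.89 = 5.55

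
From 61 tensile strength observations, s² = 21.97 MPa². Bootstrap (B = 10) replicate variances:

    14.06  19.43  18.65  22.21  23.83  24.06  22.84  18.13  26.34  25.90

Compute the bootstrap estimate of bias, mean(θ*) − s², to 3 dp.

mean(θ*) = (14.06 + 19.43 + 18.65 + 22.21 + 23.83 + 24.06 + 22.84 + 18.13 + 26.34 + 25.90) / 10 = 21.5450
bias = 21.5450 − 21.97

bias = −0.425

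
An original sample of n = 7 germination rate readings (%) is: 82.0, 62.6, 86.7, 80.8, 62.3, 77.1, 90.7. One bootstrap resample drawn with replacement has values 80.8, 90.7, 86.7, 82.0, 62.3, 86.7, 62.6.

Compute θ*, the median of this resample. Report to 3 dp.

Sorted: 62.3, 62.6, 80.8, 82.0, 86.7, 86.7, 90.7
Median = middle value = 82.000

θ* = 82.000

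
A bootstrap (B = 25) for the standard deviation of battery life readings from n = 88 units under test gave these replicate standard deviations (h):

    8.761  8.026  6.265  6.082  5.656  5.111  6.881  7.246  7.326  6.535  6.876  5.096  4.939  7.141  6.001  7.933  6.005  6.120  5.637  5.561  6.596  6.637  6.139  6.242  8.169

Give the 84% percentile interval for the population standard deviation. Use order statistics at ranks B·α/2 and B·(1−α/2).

(5.096, 8.026)

Sorted replicates: 4.939, 5.096, 5.111, 5.561, 5.637, 5.656, 6.001, 6.005, 6.082, 6.120, 6.139, 6.242, 6.265, 6.535, 6.596, 6.637, 6.876, 6.881, 7.141, 7.246, 7.326, 7.933, 8.026, 8.169, 8.761
α = 0.16; lower rank = 25 × 0.080 = 2; upper rank = 25 × 0.920 = 23.
The 2nd smallest replicate is 5.096; the 23rd is 8.026.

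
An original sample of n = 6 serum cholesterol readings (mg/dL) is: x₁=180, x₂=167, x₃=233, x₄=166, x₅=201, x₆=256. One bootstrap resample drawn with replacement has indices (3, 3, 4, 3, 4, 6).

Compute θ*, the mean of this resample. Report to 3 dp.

Resample values: 233, 233, 166, 233, 166, 256.
Mean = (233 + 233 + 166 + 233 + 166 + 256) / 6 = 1287.0 / 6 = 214.500

θ* = 214.500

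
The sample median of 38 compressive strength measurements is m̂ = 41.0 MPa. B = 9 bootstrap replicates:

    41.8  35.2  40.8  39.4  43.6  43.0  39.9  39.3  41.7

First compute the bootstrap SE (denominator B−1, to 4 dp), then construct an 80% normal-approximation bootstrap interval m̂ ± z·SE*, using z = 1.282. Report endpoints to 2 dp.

(37.79, 44.21)

Mean of replicates = 40.5222; sum of squared deviations = 50.1756; SE* = √(50.1756/8) = 2.5044
Margin = 1.282 × 2.5044 = 3.211
Interval: 41.0 ± 3.211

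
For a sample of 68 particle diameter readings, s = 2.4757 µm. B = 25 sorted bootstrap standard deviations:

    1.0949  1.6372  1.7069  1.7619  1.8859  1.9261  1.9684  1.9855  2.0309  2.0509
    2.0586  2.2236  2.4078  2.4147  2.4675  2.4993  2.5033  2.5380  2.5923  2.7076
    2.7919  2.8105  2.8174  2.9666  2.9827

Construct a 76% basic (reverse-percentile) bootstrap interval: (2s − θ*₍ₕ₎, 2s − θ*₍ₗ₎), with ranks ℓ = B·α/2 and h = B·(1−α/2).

Percentile endpoints at ranks 3 and 22: θ*₍3₎ = 1.7069, θ*₍22₎ = 2.8105.
Basic interval reflects these around s:
  lower = 2 × 2.4757 − 2.8105 = 2.1409
  upper = 2 × 2.4757 − 1.7069 = 3.2445

(2.1409, 3.2445)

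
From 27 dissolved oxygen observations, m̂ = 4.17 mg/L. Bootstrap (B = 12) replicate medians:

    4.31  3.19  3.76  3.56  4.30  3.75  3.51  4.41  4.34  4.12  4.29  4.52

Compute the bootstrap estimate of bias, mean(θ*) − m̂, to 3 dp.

bias = −0.165

mean(θ*) = (4.31 + 3.19 + 3.76 + 3.56 + 4.30 + 3.75 + 3.51 + 4.41 + 4.34 + 4.12 + 4.29 + 4.52) / 12 = 4.0050
bias = 4.0050 − 4.17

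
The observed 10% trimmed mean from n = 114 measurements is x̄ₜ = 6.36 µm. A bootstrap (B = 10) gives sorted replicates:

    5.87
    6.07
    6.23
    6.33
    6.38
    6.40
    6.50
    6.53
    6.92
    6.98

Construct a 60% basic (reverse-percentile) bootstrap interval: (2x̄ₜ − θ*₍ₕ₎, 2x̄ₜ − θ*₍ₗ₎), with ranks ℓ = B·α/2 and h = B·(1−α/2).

(6.19, 6.65)

Percentile endpoints at ranks 2 and 8: θ*₍2₎ = 6.07, θ*₍8₎ = 6.53.
Basic interval reflects these around x̄ₜ:
  lower = 2 × 6.36 − 6.53 = 6.19
  upper = 2 × 6.36 − 6.07 = 6.65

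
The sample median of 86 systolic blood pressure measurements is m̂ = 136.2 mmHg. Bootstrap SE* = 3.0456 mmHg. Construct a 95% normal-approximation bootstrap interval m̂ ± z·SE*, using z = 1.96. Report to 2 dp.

Margin = 1.96 × 3.0456 = 5.969
Interval: 136.2 ± 5.969

(130.23, 142.17)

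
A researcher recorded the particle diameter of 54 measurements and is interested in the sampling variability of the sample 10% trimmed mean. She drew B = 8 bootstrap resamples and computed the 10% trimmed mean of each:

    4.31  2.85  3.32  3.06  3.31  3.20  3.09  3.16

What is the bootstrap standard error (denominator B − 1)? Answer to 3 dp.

Bootstrap SE is the standard deviation of the 8 replicate 10% trimmed means.
Mean of replicates: (4.31 + 2.85 + 3.32 + 3.06 + 3.31 + 3.20 + 3.09 + 3.16) / 8 = 26.3000 / 8 = 3.2875
Sum of squared deviations: (+1.0225)² + (−0.4375)² + (+0.0325)² + (−0.2275)² + (+0.0225)² + (−0.0875)² + (−0.1975)² + (−0.1275)² = 1.3531
Variance = 1.3531 / 7 = 0.1933
SE* = √0.1933

SE* = 0.440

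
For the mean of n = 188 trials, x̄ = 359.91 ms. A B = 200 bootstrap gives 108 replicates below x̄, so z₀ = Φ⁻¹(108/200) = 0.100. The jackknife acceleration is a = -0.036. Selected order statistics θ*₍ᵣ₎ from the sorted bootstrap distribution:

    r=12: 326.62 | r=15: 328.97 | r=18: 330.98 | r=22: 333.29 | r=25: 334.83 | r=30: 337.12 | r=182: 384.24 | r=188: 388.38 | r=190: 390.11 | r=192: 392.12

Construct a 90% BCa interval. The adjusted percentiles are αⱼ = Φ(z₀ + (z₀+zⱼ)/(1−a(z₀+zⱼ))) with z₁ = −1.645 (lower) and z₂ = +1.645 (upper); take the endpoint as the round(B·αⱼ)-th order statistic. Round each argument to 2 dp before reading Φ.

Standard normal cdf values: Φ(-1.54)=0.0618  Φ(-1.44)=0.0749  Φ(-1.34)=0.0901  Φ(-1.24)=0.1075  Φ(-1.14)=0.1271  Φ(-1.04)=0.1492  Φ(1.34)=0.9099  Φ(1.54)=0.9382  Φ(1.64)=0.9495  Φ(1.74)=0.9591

(326.62, 392.12)

Lower: z₀ + z₁ = 0.100 + (-1.645) = -1.545; 1 − a(z₀+z₁) = 1 − (-0.036)(-1.545) = 0.9444; argument = 0.100 + (-1.545)/0.9444 = -1.5360 → -1.54.
α₁ = Φ(-1.54) = 0.0618; rank = round(200 × 0.0618) = 12; θ*₍12₎ = 326.62.
Upper: z₀ + z₂ = 1.745; 1 − a(z₀+z₂) = 1.0628; argument = 1.7419 → 1.74; α₂ = 0.9591; rank = 192; θ*₍192₎ = 392.12.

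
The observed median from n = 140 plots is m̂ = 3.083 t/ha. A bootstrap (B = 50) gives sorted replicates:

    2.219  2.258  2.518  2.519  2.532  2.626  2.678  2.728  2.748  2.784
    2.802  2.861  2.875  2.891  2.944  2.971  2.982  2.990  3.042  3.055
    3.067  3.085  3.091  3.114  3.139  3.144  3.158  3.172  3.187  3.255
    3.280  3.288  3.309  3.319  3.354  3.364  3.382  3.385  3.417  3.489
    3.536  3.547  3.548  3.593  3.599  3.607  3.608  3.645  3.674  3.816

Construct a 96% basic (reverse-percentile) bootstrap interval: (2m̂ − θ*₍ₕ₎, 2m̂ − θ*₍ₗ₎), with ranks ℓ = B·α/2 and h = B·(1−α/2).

Percentile endpoints at ranks 1 and 49: θ*₍1₎ = 2.219, θ*₍49₎ = 3.674.
Basic interval reflects these around m̂:
  lower = 2 × 3.083 − 3.674 = 2.492
  upper = 2 × 3.083 − 2.219 = 3.947

(2.492, 3.947)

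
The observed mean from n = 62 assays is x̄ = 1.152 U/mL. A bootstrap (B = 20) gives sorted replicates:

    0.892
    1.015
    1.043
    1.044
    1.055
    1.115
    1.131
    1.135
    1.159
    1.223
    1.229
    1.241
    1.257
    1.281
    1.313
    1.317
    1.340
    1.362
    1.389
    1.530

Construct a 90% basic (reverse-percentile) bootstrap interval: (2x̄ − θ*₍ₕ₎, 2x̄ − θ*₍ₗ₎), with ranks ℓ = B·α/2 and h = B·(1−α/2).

(0.915, 1.412)

Percentile endpoints at ranks 1 and 19: θ*₍1₎ = 0.892, θ*₍19₎ = 1.389.
Basic interval reflects these around x̄:
  lower = 2 × 1.152 − 1.389 = 0.915
  upper = 2 × 1.152 − 0.892 = 1.412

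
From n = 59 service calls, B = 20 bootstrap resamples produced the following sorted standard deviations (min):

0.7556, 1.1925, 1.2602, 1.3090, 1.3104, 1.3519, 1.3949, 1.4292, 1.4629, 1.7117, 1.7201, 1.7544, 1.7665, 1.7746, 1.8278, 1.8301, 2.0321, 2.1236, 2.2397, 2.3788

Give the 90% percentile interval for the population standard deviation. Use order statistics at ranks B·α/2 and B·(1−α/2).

α = 0.10; lower rank = 20 × 0.050 = 1; upper rank = 20 × 0.950 = 19.
The 1st smallest replicate is 0.7556; the 19th is 2.2397.

(0.7556, 2.2397)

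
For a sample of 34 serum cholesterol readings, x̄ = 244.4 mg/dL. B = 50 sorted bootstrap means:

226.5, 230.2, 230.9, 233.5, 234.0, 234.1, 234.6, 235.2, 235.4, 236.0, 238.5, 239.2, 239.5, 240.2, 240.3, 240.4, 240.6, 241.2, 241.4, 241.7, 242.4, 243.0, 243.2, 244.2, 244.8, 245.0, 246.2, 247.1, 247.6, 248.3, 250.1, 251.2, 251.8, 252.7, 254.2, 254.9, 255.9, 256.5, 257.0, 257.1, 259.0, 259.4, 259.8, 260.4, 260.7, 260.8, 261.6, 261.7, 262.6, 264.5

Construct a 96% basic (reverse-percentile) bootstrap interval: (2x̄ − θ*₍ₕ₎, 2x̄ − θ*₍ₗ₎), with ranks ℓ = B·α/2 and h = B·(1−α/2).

(226.2, 262.3)

Percentile endpoints at ranks 1 and 49: θ*₍1₎ = 226.5, θ*₍49₎ = 262.6.
Basic interval reflects these around x̄:
  lower = 2 × 244.4 − 262.6 = 226.2
  upper = 2 × 244.4 − 226.5 = 262.3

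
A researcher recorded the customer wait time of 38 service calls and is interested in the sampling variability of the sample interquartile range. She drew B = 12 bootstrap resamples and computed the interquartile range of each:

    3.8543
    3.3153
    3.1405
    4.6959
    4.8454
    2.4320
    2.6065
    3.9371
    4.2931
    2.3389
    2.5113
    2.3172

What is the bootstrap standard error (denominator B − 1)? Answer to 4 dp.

Bootstrap SE is the standard deviation of the 12 replicate interquartile ranges.
Mean of replicates: (3.8543 + 3.3153 + 3.1405 + 4.6959 + 4.8454 + 2.4320 + 2.6065 + 3.9371 + 4.2931 + 2.3389 + 2.5113 + 2.3172) / 12 = 40.28750 / 12 = 3.35729
Sum of squared deviations: (+0.49701)² + (−0.04199)² + (−0.21679)² + (+1.33861)² + (+1.48811)² + (−0.92529)² + (−0.75079)² + (+0.57981)² + (+0.93581)² + (−1.01839)² + (−0.84599)² + (−1.04009)² = 9.76850
Variance = 9.76850 / 11 = 0.88805
SE* = √0.88805

SE* = 0.9424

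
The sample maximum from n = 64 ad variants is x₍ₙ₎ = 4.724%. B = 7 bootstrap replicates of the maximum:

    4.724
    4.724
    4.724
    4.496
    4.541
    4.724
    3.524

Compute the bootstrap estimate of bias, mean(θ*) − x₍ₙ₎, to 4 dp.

bias = −0.2301

mean(θ*) = (4.724 + 4.724 + 4.724 + 4.496 + 4.541 + 4.724 + 3.524) / 7 = 4.49386
bias = 4.49386 − 4.724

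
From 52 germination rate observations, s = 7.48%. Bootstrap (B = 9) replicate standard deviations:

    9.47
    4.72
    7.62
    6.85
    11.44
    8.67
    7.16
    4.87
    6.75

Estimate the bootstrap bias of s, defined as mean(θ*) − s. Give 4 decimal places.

mean(θ*) = (9.47 + 4.72 + 7.62 + 6.85 + 11.44 + 8.67 + 7.16 + 4.87 + 6.75) / 9 = 7.50556
bias = 7.50556 − 7.48

bias = +0.0256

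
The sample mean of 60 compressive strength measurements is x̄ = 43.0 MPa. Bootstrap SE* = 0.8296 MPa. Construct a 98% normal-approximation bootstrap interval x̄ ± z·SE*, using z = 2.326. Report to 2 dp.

Margin = 2.326 × 0.8296 = 1.930
Interval: 43.0 ± 1.930

(41.07, 44.93)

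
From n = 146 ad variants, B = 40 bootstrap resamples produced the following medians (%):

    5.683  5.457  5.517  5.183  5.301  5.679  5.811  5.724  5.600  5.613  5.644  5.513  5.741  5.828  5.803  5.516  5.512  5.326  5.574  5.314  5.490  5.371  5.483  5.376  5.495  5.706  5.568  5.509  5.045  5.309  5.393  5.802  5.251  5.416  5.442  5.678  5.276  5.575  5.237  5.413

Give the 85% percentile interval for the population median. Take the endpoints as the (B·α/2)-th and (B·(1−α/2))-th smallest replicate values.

Sorted replicates: 5.045, 5.183, 5.237, 5.251, 5.276, 5.301, 5.309, 5.314, 5.326, 5.371, 5.376, 5.393, 5.413, 5.416, 5.442, 5.457, 5.483, 5.490, 5.495, 5.509, 5.512, 5.513, 5.516, 5.517, 5.568, 5.574, 5.575, 5.600, 5.613, 5.644, 5.678, 5.679, 5.683, 5.706, 5.724, 5.741, 5.802, 5.803, 5.811, 5.828
α = 0.15; lower rank = 40 × 0.075 = 3; upper rank = 40 × 0.925 = 37.
The 3rd smallest replicate is 5.237; the 37th is 5.802.

(5.237, 5.802)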